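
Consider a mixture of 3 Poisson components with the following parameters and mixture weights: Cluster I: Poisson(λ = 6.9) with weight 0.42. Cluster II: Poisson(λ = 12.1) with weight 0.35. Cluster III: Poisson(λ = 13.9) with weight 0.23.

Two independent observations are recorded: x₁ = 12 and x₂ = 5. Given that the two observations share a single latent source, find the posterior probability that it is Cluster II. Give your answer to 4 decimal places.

Posterior ∝ prior × likelihood, so P(k | x) ∝ P(Z=k) f_k(x); normalise over all components.
Since both observations come from the same component, the likelihood for component k is f_k(x₁)·f_k(x₂).
  L_I = [e^(−6.9)·6.9^12/12! = 0.0245031] × [0.131351] = 0.00321849
  L_II = [e^(−12.1)·12.1^12/12! = 0.114321] × [0.0120166] = 0.00137375
  L_III = [e^(−13.9)·13.9^12/12! = 0.0998039] × [0.00397374] = 0.000396595
Unnormalised posteriors:
  P(Z=I)·L_I = 0.42 × 0.00321849 = 0.00135177
  P(Z=II)·L_II = 0.35 × 0.00137375 = 0.000480811
  P(Z=III)·L_III = 0.23 × 0.000396595 = 9.12168e-05
Marginal: 0.00135177 + 0.000480811 + 9.12168e-05 = 0.00192379
Responsibility of Cluster II: 0.000480811 / 0.00192379 ≈ 0.2499

0.2499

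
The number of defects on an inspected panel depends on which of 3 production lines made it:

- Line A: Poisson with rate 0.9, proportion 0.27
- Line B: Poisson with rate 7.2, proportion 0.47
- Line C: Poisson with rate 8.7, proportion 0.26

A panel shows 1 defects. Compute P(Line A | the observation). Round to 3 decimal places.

0.971

Apply Bayes' rule: the posterior for each component is proportional to its prior times its likelihood at x.
Poisson probabilities:
  f_A = 0.365913
  f_B = 0.00537542
  f_C = 0.0014493
Weight by the priors:
  w_A·f_A = 0.27 × 0.365913 = 0.0987964
  w_B·f_B = 0.47 × 0.00537542 = 0.00252645
  w_C·f_C = 0.26 × 0.0014493 = 0.000376817
Sum: 0.0987964 + 0.00252645 + 0.000376817 = 0.1017
P(Line A | 1 defects) ≈ 0.971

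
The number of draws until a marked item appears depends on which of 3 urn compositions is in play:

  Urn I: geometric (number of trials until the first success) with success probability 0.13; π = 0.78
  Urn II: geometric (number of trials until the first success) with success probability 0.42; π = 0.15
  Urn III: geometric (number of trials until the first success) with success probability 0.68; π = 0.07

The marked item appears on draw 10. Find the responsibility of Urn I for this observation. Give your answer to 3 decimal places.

0.984

Apply Bayes' rule: the posterior for each component is proportional to its prior times its likelihood at x.
Evaluate each component's likelihood at the observed value:
  L_I = 0.13·(1−0.13)^9 = 0.13·0.285544 = 0.0371207
  L_II = 0.42·(1−0.42)^9 = 0.42·0.00742766 = 0.00311962
  L_III = 0.68·(1−0.68)^9 = 0.68·3.51844e-05 = 2.39254e-05
Prior × likelihood for each component:
  P(Z=I)·L_I = 0.78 × 0.0371207 = 0.0289542
  P(Z=II)·L_II = 0.15 × 0.00311962 = 0.000467943
  P(Z=III)·L_III = 0.07 × 2.39254e-05 = 1.67478e-06
Sum: 0.0289542 + 0.000467943 + 1.67478e-06 = 0.0294238
P(Urn I | data) ≈ 0.984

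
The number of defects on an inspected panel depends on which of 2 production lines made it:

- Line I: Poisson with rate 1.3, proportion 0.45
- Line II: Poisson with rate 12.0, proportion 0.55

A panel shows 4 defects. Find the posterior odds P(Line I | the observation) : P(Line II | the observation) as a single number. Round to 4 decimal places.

4.9986

Posterior odds = (π_i f_i(x)) / (π_j f_j(x)); the normalising sum cancels.
Poisson probabilities:
  p_I = e^(−1.3)·1.3^4/4! = 0.0324324
  p_II = e^(−12.0)·12.0^4/4! = 0.0053086
Posterior odds = (π_I·p_I) / (π_II·p_II) = (0.45·0.0324324) / (0.55·0.0053086) = 0.0145946 / 0.00291973 ≈ 4.9986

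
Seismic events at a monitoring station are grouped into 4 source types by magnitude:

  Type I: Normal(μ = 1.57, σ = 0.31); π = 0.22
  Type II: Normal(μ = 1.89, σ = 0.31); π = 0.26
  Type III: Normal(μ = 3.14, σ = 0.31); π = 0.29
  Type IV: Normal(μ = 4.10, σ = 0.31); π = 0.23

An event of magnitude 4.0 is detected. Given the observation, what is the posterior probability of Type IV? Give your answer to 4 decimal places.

0.9725

By Bayes' theorem, P(k | x) = P(Z=k) f_k(x) / Σ_j P(Z=j) f_j(x).
Evaluate each component's likelihood at the observed value:
  L_I = (1/(0.31·√(2π)))·exp(−(4.0−1.57)²/(2·0.31²)) = 1.286911·exp(-30.72268) = 5.84596e-14
  L_II = (1/(0.31·√(2π)))·exp(−(4.0−1.89)²/(2·0.31²)) = 1.286911·exp(-23.16389) = 1.12098e-10
  L_III = (1/(0.31·√(2π)))·exp(−(4.0−3.14)²/(2·0.31²)) = 1.286911·exp(-3.84807) = 0.0274379
  L_IV = (1/(0.31·√(2π)))·exp(−(4.0−4.10)²/(2·0.31²)) = 1.286911·exp(-0.05203) = 1.22167
Multiply by the mixture weights:
  P(Z=I)·L_I = 0.22 × 5.84596e-14 = 1.28611e-14
  P(Z=II)·L_II = 0.26 × 1.12098e-10 = 2.91455e-11
  P(Z=III)·L_III = 0.29 × 0.0274379 = 0.00795699
  P(Z=IV)·L_IV = 0.23 × 1.22167 = 0.280983
Normaliser: 1.28611e-14 + 2.91455e-11 + 0.00795699 + 0.280983 = 0.28894
P(Type IV | 4.0) = 0.280983 / 0.28894 ≈ 0.9725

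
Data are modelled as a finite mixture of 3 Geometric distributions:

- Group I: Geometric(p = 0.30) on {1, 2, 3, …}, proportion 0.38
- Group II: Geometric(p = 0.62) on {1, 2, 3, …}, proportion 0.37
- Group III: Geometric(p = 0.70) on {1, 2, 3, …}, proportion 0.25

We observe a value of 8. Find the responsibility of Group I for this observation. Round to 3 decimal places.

P(component k | x) = w_k·f_k(x) / marginal(x), where marginal(x) = Σ_j w_j·f_j(x).
Component likelihoods at x = 8:
  L_I = 0.0247063
  L_II = 0.000709377
  L_III = 0.00015309
Unnormalised posteriors:
  w_I·L_I = 0.38 × 0.0247063 = 0.00938839
  w_II·L_II = 0.37 × 0.000709377 = 0.000262469
  w_III·L_III = 0.25 × 0.00015309 = 3.82725e-05
Denominator: 0.00938839 + 0.000262469 + 3.82725e-05 = 0.00968913
Responsibility of Group I: 0.00938839 / 0.00968913 ≈ 0.969

0.969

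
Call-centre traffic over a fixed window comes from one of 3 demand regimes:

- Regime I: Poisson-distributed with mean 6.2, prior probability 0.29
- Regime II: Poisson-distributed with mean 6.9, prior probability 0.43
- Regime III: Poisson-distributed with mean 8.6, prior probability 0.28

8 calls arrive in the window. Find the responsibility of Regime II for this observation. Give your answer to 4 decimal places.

0.4405

By Bayes' theorem, P(k | x) = P(Z=k) f_k(x) / Σ_j P(Z=j) f_j(x).
Component likelihoods at x = 8 calls:
  f_I = e^(−6.2)·6.2^8/8! = 0.109897
  f_II = e^(−6.9)·6.9^8/8! = 0.128422
  f_III = e^(−8.6)·8.6^8/8! = 0.136626
Weight by the priors:
  P(Z=I)·f_I = 0.29 × 0.109897 = 0.0318702
  P(Z=II)·f_II = 0.43 × 0.128422 = 0.0552216
  P(Z=III)·f_III = 0.28 × 0.136626 = 0.0382554
Evidence: 0.0318702 + 0.0552216 + 0.0382554 = 0.125347
P(Regime II | the observation) ≈ 0.4405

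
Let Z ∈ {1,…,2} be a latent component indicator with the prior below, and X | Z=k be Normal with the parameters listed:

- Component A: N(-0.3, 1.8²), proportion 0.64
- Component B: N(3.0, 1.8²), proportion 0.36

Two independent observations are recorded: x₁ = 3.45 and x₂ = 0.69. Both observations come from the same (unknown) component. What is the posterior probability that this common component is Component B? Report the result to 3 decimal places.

0.709

P(component k | x) = w_k·f_k(x) / marginal(x), where marginal(x) = Σ_j w_j·f_j(x).
Since both observations come from the same component, the likelihood for component k is f_k(x₁)·f_k(x₂).
  L_A = [(1/(1.8·√(2π)))·exp(−(3.45−-0.3)²/(2·1.8²)) = 0.221635·exp(-2.17014) = 0.0253022] × [0.190524] = 0.00482068
  L_B = [(1/(1.8·√(2π)))·exp(−(3.45−3.0)²/(2·1.8²)) = 0.221635·exp(-0.03125) = 0.214816] × [0.0972765] = 0.0208965
Unnormalised posteriors:
  w_A·L_A = 0.64 × 0.00482068 = 0.00308524
  w_B·L_B = 0.36 × 0.0208965 = 0.00752275
Evidence: 0.00308524 + 0.00752275 = 0.010608
P(Component B | x₁,x₂) ≈ 0.709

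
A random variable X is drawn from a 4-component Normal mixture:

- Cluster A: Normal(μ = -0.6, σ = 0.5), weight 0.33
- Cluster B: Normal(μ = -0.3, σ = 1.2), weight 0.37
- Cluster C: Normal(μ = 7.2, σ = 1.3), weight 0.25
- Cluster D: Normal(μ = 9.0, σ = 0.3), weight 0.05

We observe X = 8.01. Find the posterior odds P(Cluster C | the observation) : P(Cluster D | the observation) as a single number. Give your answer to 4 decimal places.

220.0794

Since P(k|x) ∝ π_k f_k(x), the posterior odds are π_i f_i(x) / (π_j f_j(x)).
Evaluate each component's likelihood at the observed value:
  p_A = (1/(0.5·√(2π)))·exp(−(8.01−-0.6)²/(2·0.5²)) = 0.797885·exp(-148.26420) = 3.248e-65
  p_B = (1/(1.2·√(2π)))·exp(−(8.01−-0.3)²/(2·1.2²)) = 0.332452·exp(-23.97781) = 1.28321e-11
  p_C = (1/(1.3·√(2π)))·exp(−(8.01−7.2)²/(2·1.3²)) = 0.306879·exp(-0.19411) = 0.252735
  p_D = (1/(0.3·√(2π)))·exp(−(8.01−9.0)²/(2·0.3²)) = 1.329808·exp(-5.44500) = 0.0057419
Posterior odds = (π_C·p_C) / (π_D·p_D) = (0.25·0.252735) / (0.05·0.0057419) = 0.0631837 / 0.000287095 ≈ 220.0794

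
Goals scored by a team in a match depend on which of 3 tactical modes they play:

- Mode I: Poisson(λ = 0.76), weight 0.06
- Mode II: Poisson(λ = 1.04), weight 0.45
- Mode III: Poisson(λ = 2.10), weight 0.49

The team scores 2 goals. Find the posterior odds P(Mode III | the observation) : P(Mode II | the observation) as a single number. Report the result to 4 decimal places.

Posterior odds = (P(Z=i) f_i(x)) / (P(Z=j) f_j(x)); the normalising sum cancels.
Component likelihoods at x = 2 goals:
  L_I = e^(−0.76)·0.76^2/2! = 0.135062
  L_II = e^(−1.04)·1.04^2/2! = 0.191148
  L_III = e^(−2.10)·2.10^2/2! = 0.270016
Posterior odds = (P(Z=III)·L_III) / (P(Z=II)·L_II) = (0.49·0.270016) / (0.45·0.191148) = 0.132308 / 0.0860167 ≈ 1.5382

1.5382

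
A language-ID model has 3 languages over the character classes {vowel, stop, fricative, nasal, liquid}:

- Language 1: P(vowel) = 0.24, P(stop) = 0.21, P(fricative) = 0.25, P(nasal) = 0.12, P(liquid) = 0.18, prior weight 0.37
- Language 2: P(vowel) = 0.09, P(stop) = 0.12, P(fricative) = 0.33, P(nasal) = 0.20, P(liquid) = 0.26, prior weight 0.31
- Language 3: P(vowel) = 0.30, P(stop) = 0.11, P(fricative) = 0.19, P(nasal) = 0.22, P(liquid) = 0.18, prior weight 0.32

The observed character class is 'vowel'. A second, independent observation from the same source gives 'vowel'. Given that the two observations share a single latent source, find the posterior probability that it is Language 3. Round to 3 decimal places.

Apply Bayes' rule: the posterior for each component is proportional to its prior times its likelihood at x.
Since both observations come from the same component, the likelihood for component k is f_k(x₁)·f_k(x₂).
  f_1 = [0.24] × [0.24] = 0.0576
  f_2 = [0.09] × [0.09] = 0.0081
  f_3 = [0.3] × [0.3] = 0.09
Multiply by the mixture weights:
  P(Z=1)·f_1 = 0.37 × 0.0576 = 0.021312
  P(Z=2)·f_2 = 0.31 × 0.0081 = 0.002511
  P(Z=3)·f_3 = 0.32 × 0.09 = 0.0288
Marginal: 0.021312 + 0.002511 + 0.0288 = 0.052623
So the posterior for Language 3 is 0.0288 / 0.052623 ≈ 0.547.

0.547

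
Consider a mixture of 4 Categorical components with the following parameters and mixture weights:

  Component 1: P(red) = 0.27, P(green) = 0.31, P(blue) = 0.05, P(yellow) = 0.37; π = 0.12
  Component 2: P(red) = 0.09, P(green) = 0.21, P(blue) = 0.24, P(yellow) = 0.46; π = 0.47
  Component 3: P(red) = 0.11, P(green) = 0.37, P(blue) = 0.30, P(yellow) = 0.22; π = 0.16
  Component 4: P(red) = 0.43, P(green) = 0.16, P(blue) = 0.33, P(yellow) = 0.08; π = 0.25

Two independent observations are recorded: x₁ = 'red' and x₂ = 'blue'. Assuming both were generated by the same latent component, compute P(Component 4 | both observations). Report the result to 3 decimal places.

Posterior ∝ prior × likelihood, so P(k | x) ∝ π_k f_k(x); normalise over all components.
Since both observations come from the same component, the likelihood for component k is f_k(x₁)·f_k(x₂).
  L_1 = [P(red | comp) = 0.27] × [0.05] = 0.0135
  L_2 = [P(red | comp) = 0.09] × [0.24] = 0.0216
  L_3 = [P(red | comp) = 0.11] × [0.3] = 0.033
  L_4 = [P(red | comp) = 0.43] × [0.33] = 0.1419
Weight by the priors:
  π_1·L_1 = 0.12 × 0.0135 = 0.00162
  π_2·L_2 = 0.47 × 0.0216 = 0.010152
  π_3·L_3 = 0.16 × 0.033 = 0.00528
  π_4·L_4 = 0.25 × 0.1419 = 0.035475
Sum: 0.00162 + 0.010152 + 0.00528 + 0.035475 = 0.052527
P(Component 4 | x₁, x₂) = 0.035475 / 0.052527 ≈ 0.675

0.675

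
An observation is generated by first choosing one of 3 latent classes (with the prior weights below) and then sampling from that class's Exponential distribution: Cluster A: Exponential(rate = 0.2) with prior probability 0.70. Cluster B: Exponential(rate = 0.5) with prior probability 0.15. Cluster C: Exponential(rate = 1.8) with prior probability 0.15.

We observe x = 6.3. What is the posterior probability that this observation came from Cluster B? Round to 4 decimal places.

By Bayes' theorem, P(k | x) = P(Z=k) f_k(x) / Σ_j P(Z=j) f_j(x).
Exponential densities:
  L_A = 0.2·e^(−0.2·6.3) = 0.2·e^(−1.2600) = 0.0567308
  L_B = 0.5·e^(−0.5·6.3) = 0.5·e^(−3.1500) = 0.0214261
  L_C = 1.8·e^(−1.8·6.3) = 1.8·e^(−11.3400) = 2.1398e-05
Weight by the priors:
  P(Z=A)·L_A = 0.70 × 0.0567308 = 0.0397116
  P(Z=B)·L_B = 0.15 × 0.0214261 = 0.00321391
  P(Z=C)·L_C = 0.15 × 2.1398e-05 = 3.2097e-06
Evidence: 0.0397116 + 0.00321391 + 3.2097e-06 = 0.0429287
P(Cluster B | 6.3) ≈ 0.0749

0.0749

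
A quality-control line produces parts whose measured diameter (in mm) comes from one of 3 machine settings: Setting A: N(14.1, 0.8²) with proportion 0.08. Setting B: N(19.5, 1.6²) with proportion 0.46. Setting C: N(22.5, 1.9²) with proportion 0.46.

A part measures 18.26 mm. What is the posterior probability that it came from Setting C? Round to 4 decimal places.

0.0862

By Bayes' theorem, P(k | x) = w_k f_k(x) / Σ_j w_j f_j(x).
Evaluate each component's likelihood at the observed value:
  L_A = 6.70129e-07
  L_B = 0.184657
  L_C = 0.0174091
Unnormalised posteriors:
  w_A·L_A = 0.08 × 6.70129e-07 = 5.36104e-08
  w_B·L_B = 0.46 × 0.184657 = 0.0849423
  w_C·L_C = 0.46 × 0.0174091 = 0.00800817
Normaliser: 5.36104e-08 + 0.0849423 + 0.00800817 = 0.0929505
So the posterior for Setting C is 0.00800817 / 0.0929505 ≈ 0.0862.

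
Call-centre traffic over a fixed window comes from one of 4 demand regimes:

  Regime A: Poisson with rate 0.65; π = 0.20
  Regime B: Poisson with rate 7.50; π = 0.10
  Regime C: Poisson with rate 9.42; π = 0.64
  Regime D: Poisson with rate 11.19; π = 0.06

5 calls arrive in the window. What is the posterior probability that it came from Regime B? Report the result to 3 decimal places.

0.247

By Bayes' theorem, P(k | x) = π_k f_k(x) / Σ_j π_j f_j(x).
Poisson probabilities:
  L_A = 0.000504771
  L_B = 0.109375
  L_C = 0.0501209
  L_D = 0.0201936
Multiply by the mixture weights:
  π_A·L_A = 0.20 × 0.000504771 = 0.000100954
  π_B·L_B = 0.10 × 0.109375 = 0.0109375
  π_C·L_C = 0.64 × 0.0501209 = 0.0320774
  π_D·L_D = 0.06 × 0.0201936 = 0.00121162
Normaliser: 0.000100954 + 0.0109375 + 0.0320774 + 0.00121162 = 0.0443274
P(Regime B | x) = 0.0109375 / 0.0443274 ≈ 0.247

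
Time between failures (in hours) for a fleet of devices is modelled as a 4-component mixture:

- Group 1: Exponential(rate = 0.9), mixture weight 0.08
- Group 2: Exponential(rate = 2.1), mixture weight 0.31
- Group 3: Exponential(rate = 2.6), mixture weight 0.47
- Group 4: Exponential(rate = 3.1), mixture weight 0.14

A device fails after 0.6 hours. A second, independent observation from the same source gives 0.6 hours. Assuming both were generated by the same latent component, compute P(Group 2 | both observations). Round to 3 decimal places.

0.361

The responsibility of component k is P(Z=k) f_k(x) divided by Σ_j P(Z=j) f_j(x).
Since both observations come from the same component, the likelihood for component k is f_k(x₁)·f_k(x₂).
  L_1 = [0.9·e^(−0.9·0.6) = 0.9·e^(−0.5400) = 0.524473] × [0.524473] = 0.275072
  L_2 = [2.1·e^(−2.1·0.6) = 2.1·e^(−1.2600) = 0.595673] × [0.595673] = 0.354827
  L_3 = [2.6·e^(−2.6·0.6) = 2.6·e^(−1.5600) = 0.546354] × [0.546354] = 0.298502
  L_4 = [3.1·e^(−3.1·0.6) = 3.1·e^(−1.8600) = 0.482585] × [0.482585] = 0.232888
Multiply by the mixture weights:
  P(Z=1)·L_1 = 0.08 × 0.275072 = 0.0220058
  P(Z=2)·L_2 = 0.31 × 0.354827 = 0.109996
  P(Z=3)·L_3 = 0.47 × 0.298502 = 0.140296
  P(Z=4)·L_4 = 0.14 × 0.232888 = 0.0326044
Sum: 0.0220058 + 0.109996 + 0.140296 + 0.0326044 = 0.304903
P(Group 2 | x₁,x₂) ≈ 0.361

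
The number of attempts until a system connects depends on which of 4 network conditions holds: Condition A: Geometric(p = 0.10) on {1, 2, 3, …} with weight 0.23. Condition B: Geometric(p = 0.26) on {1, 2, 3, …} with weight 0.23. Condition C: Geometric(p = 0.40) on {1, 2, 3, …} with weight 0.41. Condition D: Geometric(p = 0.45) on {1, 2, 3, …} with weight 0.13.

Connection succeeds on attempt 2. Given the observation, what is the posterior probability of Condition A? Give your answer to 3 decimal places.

0.106

Apply Bayes' rule: the posterior for each component is proportional to its prior times its likelihood at x.
Geometric probabilities:
  p_A = 0.10·(1−0.10)^1 = 0.10·0.9 = 0.09
  p_B = 0.26·(1−0.26)^1 = 0.26·0.74 = 0.1924
  p_C = 0.40·(1−0.40)^1 = 0.40·0.6 = 0.24
  p_D = 0.45·(1−0.45)^1 = 0.45·0.55 = 0.2475
Weight by the priors:
  w_A·p_A = 0.23 × 0.09 = 0.0207
  w_B·p_B = 0.23 × 0.1924 = 0.044252
  w_C·p_C = 0.41 × 0.24 = 0.0984
  w_D·p_D = 0.13 × 0.2475 = 0.032175
Normaliser: 0.0207 + 0.044252 + 0.0984 + 0.032175 = 0.195527
Responsibility of Condition A: 0.0207 / 0.195527 ≈ 0.106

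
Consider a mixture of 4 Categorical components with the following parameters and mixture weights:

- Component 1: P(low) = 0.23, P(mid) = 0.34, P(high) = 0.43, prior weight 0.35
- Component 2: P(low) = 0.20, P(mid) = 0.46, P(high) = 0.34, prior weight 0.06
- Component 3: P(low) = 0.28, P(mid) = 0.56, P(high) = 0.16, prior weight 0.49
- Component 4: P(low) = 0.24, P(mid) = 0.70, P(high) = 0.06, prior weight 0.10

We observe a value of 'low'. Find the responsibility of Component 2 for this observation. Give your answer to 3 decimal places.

0.047

By Bayes' theorem, P(k | x) = P(Z=k) f_k(x) / Σ_j P(Z=j) f_j(x).
Component likelihoods at x = 'low':
  p_1 = P(low | comp) = 0.23
  p_2 = P(low | comp) = 0.20
  p_3 = P(low | comp) = 0.28
  p_4 = P(low | comp) = 0.24
Multiply by the mixture weights:
  P(Z=1)·p_1 = 0.35 × 0.23 = 0.0805
  P(Z=2)·p_2 = 0.06 × 0.2 = 0.012
  P(Z=3)·p_3 = 0.49 × 0.28 = 0.1372
  P(Z=4)·p_4 = 0.10 × 0.24 = 0.024
Evidence: 0.0805 + 0.012 + 0.1372 + 0.024 = 0.2537
Responsibility of Component 2: 0.012 / 0.2537 ≈ 0.047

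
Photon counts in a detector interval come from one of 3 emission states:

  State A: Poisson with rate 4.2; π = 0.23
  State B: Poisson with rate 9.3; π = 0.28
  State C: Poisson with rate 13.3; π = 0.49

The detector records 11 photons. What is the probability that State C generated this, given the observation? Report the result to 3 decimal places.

0.616

Posterior ∝ prior × likelihood, so P(k | x) ∝ P(Z=k) f_k(x); normalise over all components.
Evaluate each component's likelihood at the observed value:
  p_A = 0.00269494
  p_B = 0.10309
  p_C = 0.0966264
Multiply by the mixture weights:
  P(Z=A)·p_A = 0.23 × 0.00269494 = 0.000619837
  P(Z=B)·p_B = 0.28 × 0.10309 = 0.0288653
  P(Z=C)·p_C = 0.49 × 0.0966264 = 0.0473469
Normaliser: 0.000619837 + 0.0288653 + 0.0473469 = 0.0768321
P(State C | data) ≈ 0.616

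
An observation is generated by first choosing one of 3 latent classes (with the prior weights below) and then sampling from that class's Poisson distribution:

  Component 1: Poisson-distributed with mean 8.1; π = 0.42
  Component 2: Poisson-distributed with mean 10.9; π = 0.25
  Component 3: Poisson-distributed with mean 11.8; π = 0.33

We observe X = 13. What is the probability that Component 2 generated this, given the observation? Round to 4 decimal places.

Posterior ∝ prior × likelihood, so P(k | x) ∝ P(Z=k) f_k(x); normalise over all components.
Component likelihoods at x = 13:
  p_1 = 0.0314949
  p_2 = 0.0908771
  p_3 = 0.103636
Weight by the priors:
  P(Z=1)·p_1 = 0.42 × 0.0314949 = 0.0132278
  P(Z=2)·p_2 = 0.25 × 0.0908771 = 0.0227193
  P(Z=3)·p_3 = 0.33 × 0.103636 = 0.0341999
Sum: 0.0132278 + 0.0227193 + 0.0341999 = 0.070147
P(Component 2 | x) ≈ 0.3239

0.3239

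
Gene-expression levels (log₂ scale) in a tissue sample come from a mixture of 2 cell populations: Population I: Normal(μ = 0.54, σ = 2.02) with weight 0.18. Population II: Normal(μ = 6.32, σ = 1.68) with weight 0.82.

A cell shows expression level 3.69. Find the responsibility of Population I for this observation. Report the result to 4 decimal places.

The responsibility of component k is π_k f_k(x) divided by Σ_j π_j f_j(x).
Evaluate each component's likelihood at the observed value:
  L_I = 0.0585479
  L_II = 0.0697324
Multiply by the mixture weights:
  π_I·L_I = 0.18 × 0.0585479 = 0.0105386
  π_II·L_II = 0.82 × 0.0697324 = 0.0571806
Evidence: 0.0105386 + 0.0571806 = 0.0677192
P(Population I | data) = 0.0105386 / 0.0677192 ≈ 0.1556

0.1556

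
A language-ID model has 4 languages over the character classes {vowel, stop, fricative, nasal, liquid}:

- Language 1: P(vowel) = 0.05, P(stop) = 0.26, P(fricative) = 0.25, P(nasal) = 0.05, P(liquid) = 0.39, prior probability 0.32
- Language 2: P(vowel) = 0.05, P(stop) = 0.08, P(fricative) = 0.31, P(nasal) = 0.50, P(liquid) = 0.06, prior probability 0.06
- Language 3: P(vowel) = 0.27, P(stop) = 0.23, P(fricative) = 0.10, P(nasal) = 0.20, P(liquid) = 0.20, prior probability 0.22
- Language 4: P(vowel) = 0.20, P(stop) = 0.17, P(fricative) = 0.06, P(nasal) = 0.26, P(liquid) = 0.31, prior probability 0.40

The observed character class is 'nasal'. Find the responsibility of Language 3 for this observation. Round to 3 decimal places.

Apply Bayes' rule: the posterior for each component is proportional to its prior times its likelihood at x.
Evaluate each component's likelihood at the observed value:
  p_1 = 0.05
  p_2 = 0.5
  p_3 = 0.2
  p_4 = 0.26
Weight by the priors:
  π_1·p_1 = 0.32 × 0.05 = 0.016
  π_2·p_2 = 0.06 × 0.5 = 0.03
  π_3·p_3 = 0.22 × 0.2 = 0.044
  π_4·p_4 = 0.40 × 0.26 = 0.104
Evidence: 0.016 + 0.03 + 0.044 + 0.104 = 0.194
Responsibility of Language 3: 0.044 / 0.194 ≈ 0.227

0.227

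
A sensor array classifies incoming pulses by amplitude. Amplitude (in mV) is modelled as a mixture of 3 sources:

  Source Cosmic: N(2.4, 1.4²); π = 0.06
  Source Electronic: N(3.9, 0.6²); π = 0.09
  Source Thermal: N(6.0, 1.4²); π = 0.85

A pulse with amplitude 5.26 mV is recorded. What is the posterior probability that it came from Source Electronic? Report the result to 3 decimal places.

By Bayes' theorem, P(k | x) = w_k f_k(x) / Σ_j w_j f_j(x).
Evaluate each component's likelihood at the observed value:
  L_Cosmic = (1/(1.4·√(2π)))·exp(−(5.26−2.4)²/(2·1.4²)) = 0.284959·exp(-2.08663) = 0.0353646
  L_Electronic = (1/(0.6·√(2π)))·exp(−(5.26−3.9)²/(2·0.6²)) = 0.664904·exp(-2.56889) = 0.0509453
  L_Thermal = (1/(1.4·√(2π)))·exp(−(5.26−6.0)²/(2·1.4²)) = 0.284959·exp(-0.13969) = 0.247807
Unnormalised posteriors:
  w_Cosmic·L_Cosmic = 0.06 × 0.0353646 = 0.00212188
  w_Electronic·L_Electronic = 0.09 × 0.0509453 = 0.00458508
  w_Thermal·L_Thermal = 0.85 × 0.247807 = 0.210636
Denominator: 0.00212188 + 0.00458508 + 0.210636 = 0.217343
P(Source Electronic | x) = 0.00458508 / 0.217343 ≈ 0.021

0.021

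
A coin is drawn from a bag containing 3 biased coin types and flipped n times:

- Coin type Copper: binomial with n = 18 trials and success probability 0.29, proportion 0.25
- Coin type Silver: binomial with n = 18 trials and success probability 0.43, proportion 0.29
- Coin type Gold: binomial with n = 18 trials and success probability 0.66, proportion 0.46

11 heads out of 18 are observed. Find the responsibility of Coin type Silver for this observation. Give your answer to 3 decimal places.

0.172

The responsibility of component k is π_k f_k(x) divided by Σ_j π_j f_j(x).
Component likelihoods at x = 11 heads out of 18:
  p_Copper = 0.00353135
  p_Silver = 0.0578138
  p_Gold = 0.173018
Multiply by the mixture weights:
  π_Copper·p_Copper = 0.25 × 0.00353135 = 0.000882838
  π_Silver·p_Silver = 0.29 × 0.0578138 = 0.016766
  π_Gold·p_Gold = 0.46 × 0.173018 = 0.0795881
Marginal: 0.000882838 + 0.016766 + 0.0795881 = 0.097237
P(Coin type Silver | 11 heads out of 18) = 0.016766 / 0.097237 ≈ 0.172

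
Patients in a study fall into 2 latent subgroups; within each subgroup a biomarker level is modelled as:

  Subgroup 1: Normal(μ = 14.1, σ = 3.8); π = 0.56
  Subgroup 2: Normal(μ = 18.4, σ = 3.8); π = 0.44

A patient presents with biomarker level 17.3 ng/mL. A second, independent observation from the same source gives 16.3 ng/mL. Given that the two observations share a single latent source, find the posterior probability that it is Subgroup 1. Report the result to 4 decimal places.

0.4784

Apply Bayes' rule: the posterior for each component is proportional to its prior times its likelihood at x.
Since both observations come from the same component, the likelihood for component k is f_k(x₁)·f_k(x₂).
  f_1 = [0.0736442] × [0.0887857] = 0.00653855
  f_2 = [0.100677] × [0.0901175] = 0.00907277
Weight by the priors:
  π_1·f_1 = 0.56 × 0.00653855 = 0.00366159
  π_2·f_2 = 0.44 × 0.00907277 = 0.00399202
Sum: 0.00366159 + 0.00399202 = 0.00765361
P(Subgroup 1 | x₁, x₂) = 0.00366159 / 0.00765361 ≈ 0.4784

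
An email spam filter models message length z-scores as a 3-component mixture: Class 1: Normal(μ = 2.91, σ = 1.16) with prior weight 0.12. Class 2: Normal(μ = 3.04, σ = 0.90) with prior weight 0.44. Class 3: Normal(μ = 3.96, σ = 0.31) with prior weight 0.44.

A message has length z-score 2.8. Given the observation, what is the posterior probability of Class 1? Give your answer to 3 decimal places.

By Bayes' theorem, P(k | x) = w_k f_k(x) / Σ_j w_j f_j(x).
Component likelihoods at x = 2.8:
  p_1 = 0.342373
  p_2 = 0.427785
  p_3 = 0.00117229
Multiply by the mixture weights:
  w_1·p_1 = 0.12 × 0.342373 = 0.0410848
  w_2·p_2 = 0.44 × 0.427785 = 0.188226
  w_3·p_3 = 0.44 × 0.00117229 = 0.000515808
Marginal: 0.0410848 + 0.188226 + 0.000515808 = 0.229826
Responsibility of Class 1: 0.0410848 / 0.229826 ≈ 0.179

0.179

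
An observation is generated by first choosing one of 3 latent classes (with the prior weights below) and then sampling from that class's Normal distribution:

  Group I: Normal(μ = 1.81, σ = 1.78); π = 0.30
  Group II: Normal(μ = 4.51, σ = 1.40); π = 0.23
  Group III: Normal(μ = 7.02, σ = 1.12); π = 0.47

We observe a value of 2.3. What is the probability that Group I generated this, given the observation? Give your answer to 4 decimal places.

Posterior ∝ prior × likelihood, so P(k | x) ∝ P(Z=k) f_k(x); normalise over all components.
Component likelihoods at x = 2.3:
  L_I = 0.215792
  L_II = 0.0819739
  L_III = 4.95579e-05
Weight by the priors:
  P(Z=I)·L_I = 0.30 × 0.215792 = 0.0647375
  P(Z=II)·L_II = 0.23 × 0.0819739 = 0.018854
  P(Z=III)·L_III = 0.47 × 4.95579e-05 = 2.32922e-05
Normaliser: 0.0647375 + 0.018854 + 2.32922e-05 = 0.0836148
So the posterior for Group I is 0.0647375 / 0.0836148 ≈ 0.7742.

0.7742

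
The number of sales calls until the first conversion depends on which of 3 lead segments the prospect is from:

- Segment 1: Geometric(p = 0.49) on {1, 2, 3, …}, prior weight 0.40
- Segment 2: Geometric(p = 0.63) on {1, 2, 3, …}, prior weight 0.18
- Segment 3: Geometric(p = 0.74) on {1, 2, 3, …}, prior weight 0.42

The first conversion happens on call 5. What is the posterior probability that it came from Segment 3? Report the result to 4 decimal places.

0.0845

P(component k | x) = P(Z=k)·f_k(x) / marginal(x), where marginal(x) = Σ_j P(Z=j)·f_j(x).
Evaluate each component's likelihood at the observed value:
  f_1 = 0.49·(1−0.49)^4 = 0.49·0.067652 = 0.0331495
  f_2 = 0.63·(1−0.63)^4 = 0.63·0.0187416 = 0.0118072
  f_3 = 0.74·(1−0.74)^4 = 0.74·0.00456976 = 0.00338162
Multiply by the mixture weights:
  P(Z=1)·f_1 = 0.40 × 0.0331495 = 0.0132598
  P(Z=2)·f_2 = 0.18 × 0.0118072 = 0.0021253
  P(Z=3)·f_3 = 0.42 × 0.00338162 = 0.00142028
Normaliser: 0.0132598 + 0.0021253 + 0.00142028 = 0.0168054
P(Segment 3 | x) = 0.00142028 / 0.0168054 ≈ 0.0845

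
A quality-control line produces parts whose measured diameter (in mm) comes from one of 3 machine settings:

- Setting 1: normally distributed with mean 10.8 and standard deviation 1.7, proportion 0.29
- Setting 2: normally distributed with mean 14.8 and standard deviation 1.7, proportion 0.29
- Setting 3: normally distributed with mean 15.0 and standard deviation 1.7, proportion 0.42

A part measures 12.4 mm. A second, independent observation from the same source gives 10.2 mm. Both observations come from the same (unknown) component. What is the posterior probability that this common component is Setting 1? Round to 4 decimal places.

By Bayes' theorem, P(k | x) = w_k f_k(x) / Σ_j w_j f_j(x).
Since both observations come from the same component, the likelihood for component k is f_k(x₁)·f_k(x₂).
  L_1 = [0.150699] × [0.220502] = 0.0332293
  L_2 = [0.0866302] × [0.00603327] = 0.000522663
  L_3 = [0.0728672] × [0.00435807] = 0.00031756
Prior × likelihood for each component:
  w_1·L_1 = 0.29 × 0.0332293 = 0.00963649
  w_2·L_2 = 0.29 × 0.000522663 = 0.000151572
  w_3·L_3 = 0.42 × 0.00031756 = 0.000133375
Sum: 0.00963649 + 0.000151572 + 0.000133375 = 0.00992144
P(Setting 1 | data) = 0.00963649 / 0.00992144 ≈ 0.9713

0.9713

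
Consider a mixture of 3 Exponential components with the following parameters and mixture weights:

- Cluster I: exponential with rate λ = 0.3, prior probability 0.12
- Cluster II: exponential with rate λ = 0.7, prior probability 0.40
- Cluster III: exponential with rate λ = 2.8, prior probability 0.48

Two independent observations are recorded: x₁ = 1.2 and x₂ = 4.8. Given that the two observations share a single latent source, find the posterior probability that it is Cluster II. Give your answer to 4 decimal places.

Apply Bayes' rule: the posterior for each component is proportional to its prior times its likelihood at x.
Since both observations come from the same component, the likelihood for component k is f_k(x₁)·f_k(x₂).
  p_I = [0.3·e^(−0.3·1.2) = 0.3·e^(−0.3600) = 0.209303] × [0.0710783] = 0.0148769
  p_II = [0.7·e^(−0.7·1.2) = 0.7·e^(−0.8400) = 0.302197] × [0.0243147] = 0.00734783
  p_III = [2.8·e^(−2.8·1.2) = 2.8·e^(−3.3600) = 0.0972587] × [4.07606e-06] = 3.96432e-07
Multiply by the mixture weights:
  w_I·p_I = 0.12 × 0.0148769 = 0.00178523
  w_II·p_II = 0.40 × 0.00734783 = 0.00293913
  w_III·p_III = 0.48 × 3.96432e-07 = 1.90287e-07
Normaliser: 0.00178523 + 0.00293913 + 1.90287e-07 = 0.00472455
P(Cluster II | data) ≈ 0.6221

0.6221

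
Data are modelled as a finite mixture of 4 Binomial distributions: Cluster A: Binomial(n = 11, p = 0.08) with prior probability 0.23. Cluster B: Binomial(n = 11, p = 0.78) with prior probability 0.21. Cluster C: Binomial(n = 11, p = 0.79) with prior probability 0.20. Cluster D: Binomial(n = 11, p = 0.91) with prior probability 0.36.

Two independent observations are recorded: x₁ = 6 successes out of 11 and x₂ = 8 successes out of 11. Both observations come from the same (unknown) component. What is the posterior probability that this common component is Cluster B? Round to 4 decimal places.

Posterior ∝ prior × likelihood, so P(k | x) ∝ π_k f_k(x); normalise over all components.
Since both observations come from the same component, the likelihood for component k is f_k(x₁)·f_k(x₂).
  L_A = [7.98217e-05] × [2.1556e-07] = 1.72063e-11
  L_B = [0.0536195] × [0.240718] = 0.0129072
  L_C = [0.0458671] × [0.231824] = 0.0106331
  L_D = [0.00154918] × [0.0565643] = 8.76285e-05
Multiply by the mixture weights:
  π_A·L_A = 0.23 × 1.72063e-11 = 3.95746e-12
  π_B·L_B = 0.21 × 0.0129072 = 0.00271051
  π_C·L_C = 0.20 × 0.0106331 = 0.00212662
  π_D·L_D = 0.36 × 8.76285e-05 = 3.15463e-05
Marginal: 3.95746e-12 + 0.00271051 + 0.00212662 + 3.15463e-05 = 0.00486868
P(Cluster B | x) = 0.00271051 / 0.00486868 ≈ 0.5567

0.5567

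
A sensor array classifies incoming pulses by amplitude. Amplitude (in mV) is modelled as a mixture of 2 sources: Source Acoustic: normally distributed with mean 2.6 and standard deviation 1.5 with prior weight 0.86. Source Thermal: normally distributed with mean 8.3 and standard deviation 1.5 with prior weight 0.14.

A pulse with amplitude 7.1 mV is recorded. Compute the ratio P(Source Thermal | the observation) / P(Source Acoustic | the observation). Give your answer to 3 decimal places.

The posterior odds equal the prior odds times the likelihood ratio: (π_i/π_j)·(f_i(x)/f_j(x)).
Component likelihoods at x = 7.1 mV:
  p_Acoustic = (1/(1.5·√(2π)))·exp(−(7.1−2.6)²/(2·1.5²)) = 0.265962·exp(-4.50000) = 0.00295457
  p_Thermal = (1/(1.5·√(2π)))·exp(−(7.1−8.3)²/(2·1.5²)) = 0.265962·exp(-0.32000) = 0.193128
Odds = (0.14/0.86) × (0.193128/0.00295457) = 0.162791 × 65.3659 ≈ 10.641

10.641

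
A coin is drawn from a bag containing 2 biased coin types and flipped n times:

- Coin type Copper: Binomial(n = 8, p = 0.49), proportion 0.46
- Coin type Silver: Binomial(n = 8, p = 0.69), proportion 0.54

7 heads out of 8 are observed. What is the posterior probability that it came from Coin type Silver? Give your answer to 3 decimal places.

0.887

P(component k | x) = π_k·f_k(x) / marginal(x), where marginal(x) = Σ_j π_j·f_j(x).
Binomial probabilities:
  p_Copper = C(8,7)·0.49^7·0.51^1 = 8·0.00678223·0.51 = 0.0276715
  p_Silver = C(8,7)·0.69^7·0.31^1 = 8·0.0744635·0.31 = 0.18467
Prior × likelihood for each component:
  π_Copper·p_Copper = 0.46 × 0.0276715 = 0.0127289
  π_Silver·p_Silver = 0.54 × 0.18467 = 0.0997216
Sum: 0.0127289 + 0.0997216 = 0.11245
P(Coin type Silver | x) = 0.0997216 / 0.11245 ≈ 0.887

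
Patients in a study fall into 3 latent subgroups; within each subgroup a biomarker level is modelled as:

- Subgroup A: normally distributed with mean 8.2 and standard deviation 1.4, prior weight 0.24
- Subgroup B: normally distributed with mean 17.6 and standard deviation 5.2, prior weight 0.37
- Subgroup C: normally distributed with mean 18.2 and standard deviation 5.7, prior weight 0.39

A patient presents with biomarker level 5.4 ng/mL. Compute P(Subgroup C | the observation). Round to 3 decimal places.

0.165

By Bayes' theorem, P(k | x) = w_k f_k(x) / Σ_j w_j f_j(x).
Normal densities:
  f_A = (1/(1.4·√(2π)))·exp(−(5.4−8.2)²/(2·1.4²)) = 0.284959·exp(-2.00000) = 0.038565
  f_B = (1/(5.2·√(2π)))·exp(−(5.4−17.6)²/(2·5.2²)) = 0.076720·exp(-2.75222) = 0.00489365
  f_C = (1/(5.7·√(2π)))·exp(−(5.4−18.2)²/(2·5.7²)) = 0.069990·exp(-2.52139) = 0.00562353
Weight by the priors:
  w_A·f_A = 0.24 × 0.038565 = 0.00925559
  w_B·f_B = 0.37 × 0.00489365 = 0.00181065
  w_C·f_C = 0.39 × 0.00562353 = 0.00219318
Marginal: 0.00925559 + 0.00181065 + 0.00219318 = 0.0132594
Responsibility of Subgroup C: 0.00219318 / 0.0132594 ≈ 0.165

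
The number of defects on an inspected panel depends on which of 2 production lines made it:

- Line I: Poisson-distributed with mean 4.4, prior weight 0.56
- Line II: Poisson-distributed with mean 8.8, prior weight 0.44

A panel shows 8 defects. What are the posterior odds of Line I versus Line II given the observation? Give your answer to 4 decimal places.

Only the two components matter; the odds are (π_i f_i(x)) / (π_j f_j(x)).
Evaluate each component's likelihood at the observed value:
  f_I = e^(−4.4)·4.4^8/8! = 0.0427765
  f_II = e^(−8.8)·8.8^8/8! = 0.134446
Odds = (0.56/0.44) × (0.0427765/0.134446) = 1.27273 × 0.318167 ≈ 0.4049

0.4049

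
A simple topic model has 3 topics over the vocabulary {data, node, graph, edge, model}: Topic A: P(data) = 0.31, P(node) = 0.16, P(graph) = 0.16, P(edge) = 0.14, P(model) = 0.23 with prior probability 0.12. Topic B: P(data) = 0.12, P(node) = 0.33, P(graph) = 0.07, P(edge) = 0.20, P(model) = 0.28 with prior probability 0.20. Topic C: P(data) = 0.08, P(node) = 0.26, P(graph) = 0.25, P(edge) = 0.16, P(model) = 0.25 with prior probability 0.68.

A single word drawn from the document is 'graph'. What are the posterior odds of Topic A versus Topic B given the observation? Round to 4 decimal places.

Posterior odds = (π_i f_i(x)) / (π_j f_j(x)); the normalising sum cancels.
Categorical probabilities:
  L_A = 0.16
  L_B = 0.07
  L_C = 0.25
Odds = (0.12/0.20) × (0.16/0.07) = 0.6 × 2.28571 ≈ 1.3714

1.3714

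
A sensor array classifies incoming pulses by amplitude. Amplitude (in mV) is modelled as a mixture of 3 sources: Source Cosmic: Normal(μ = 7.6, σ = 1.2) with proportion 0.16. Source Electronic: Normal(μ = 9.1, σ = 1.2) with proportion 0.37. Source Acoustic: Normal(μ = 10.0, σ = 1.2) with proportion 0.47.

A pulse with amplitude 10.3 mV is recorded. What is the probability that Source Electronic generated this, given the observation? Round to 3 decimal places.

0.324

The responsibility of component k is P(Z=k) f_k(x) divided by Σ_j P(Z=j) f_j(x).
Component likelihoods at x = 10.3 mV:
  L_Cosmic = 0.0264497
  L_Electronic = 0.201642
  L_Acoustic = 0.322223
Prior × likelihood for each component:
  P(Z=Cosmic)·L_Cosmic = 0.16 × 0.0264497 = 0.00423195
  P(Z=Electronic)·L_Electronic = 0.37 × 0.201642 = 0.0746076
  P(Z=Acoustic)·L_Acoustic = 0.47 × 0.322223 = 0.151445
Marginal: 0.00423195 + 0.0746076 + 0.151445 = 0.230285
So the posterior for Source Electronic is 0.0746076 / 0.230285 ≈ 0.324.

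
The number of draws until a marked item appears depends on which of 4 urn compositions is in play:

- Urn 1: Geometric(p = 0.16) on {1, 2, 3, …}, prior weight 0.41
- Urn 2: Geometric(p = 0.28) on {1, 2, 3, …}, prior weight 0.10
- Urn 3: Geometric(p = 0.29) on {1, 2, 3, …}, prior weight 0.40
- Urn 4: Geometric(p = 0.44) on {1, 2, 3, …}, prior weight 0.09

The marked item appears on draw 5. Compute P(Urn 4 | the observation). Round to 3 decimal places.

0.053

The responsibility of component k is π_k f_k(x) divided by Σ_j π_j f_j(x).
Geometric probabilities:
  f_1 = 0.0796594
  f_2 = 0.0752468
  f_3 = 0.0736939
  f_4 = 0.0432718
Weight by the priors:
  π_1·f_1 = 0.41 × 0.0796594 = 0.0326604
  π_2·f_2 = 0.10 × 0.0752468 = 0.00752468
  π_3·f_3 = 0.40 × 0.0736939 = 0.0294775
  π_4·f_4 = 0.09 × 0.0432718 = 0.00389446
Evidence: 0.0326604 + 0.00752468 + 0.0294775 + 0.00389446 = 0.0735571
Responsibility of Urn 4: 0.00389446 / 0.0735571 ≈ 0.053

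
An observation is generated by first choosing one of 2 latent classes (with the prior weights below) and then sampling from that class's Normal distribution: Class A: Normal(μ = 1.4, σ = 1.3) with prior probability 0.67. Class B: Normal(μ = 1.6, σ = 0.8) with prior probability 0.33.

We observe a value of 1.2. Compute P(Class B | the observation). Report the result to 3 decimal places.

0.417

Apply Bayes' rule: the posterior for each component is proportional to its prior times its likelihood at x.
Evaluate each component's likelihood at the observed value:
  L_A = (1/(1.3·√(2π)))·exp(−(1.2−1.4)²/(2·1.3²)) = 0.306879·exp(-0.01183) = 0.303268
  L_B = (1/(0.8·√(2π)))·exp(−(1.2−1.6)²/(2·0.8²)) = 0.498678·exp(-0.12500) = 0.440082
Unnormalised posteriors:
  P(Z=A)·L_A = 0.67 × 0.303268 = 0.20319
  P(Z=B)·L_B = 0.33 × 0.440082 = 0.145227
Denominator: 0.20319 + 0.145227 = 0.348417
P(Class B | 1.2) ≈ 0.417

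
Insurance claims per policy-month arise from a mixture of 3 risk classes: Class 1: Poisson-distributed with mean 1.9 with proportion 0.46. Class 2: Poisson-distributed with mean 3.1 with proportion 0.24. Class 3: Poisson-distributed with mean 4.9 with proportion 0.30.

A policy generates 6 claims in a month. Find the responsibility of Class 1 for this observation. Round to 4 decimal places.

0.0740

P(component k | x) = P(Z=k)·f_k(x) / marginal(x), where marginal(x) = Σ_j P(Z=j)·f_j(x).
Component likelihoods at x = 6 claims:
  f_1 = 0.00977304
  f_2 = 0.0555296
  f_3 = 0.143153
Multiply by the mixture weights:
  P(Z=1)·f_1 = 0.46 × 0.00977304 = 0.0044956
  P(Z=2)·f_2 = 0.24 × 0.0555296 = 0.0133271
  P(Z=3)·f_3 = 0.30 × 0.143153 = 0.042946
Normaliser: 0.0044956 + 0.0133271 + 0.042946 = 0.0607687
P(Class 1 | x) = 0.0044956 / 0.0607687 ≈ 0.0740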